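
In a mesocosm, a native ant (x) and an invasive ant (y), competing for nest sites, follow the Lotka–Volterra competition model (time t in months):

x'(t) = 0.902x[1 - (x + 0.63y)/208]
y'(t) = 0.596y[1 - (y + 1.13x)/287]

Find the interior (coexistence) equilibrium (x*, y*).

x* ≈ 94.4, y* ≈ 180

Setting both brackets to zero gives the nullclines x + 0.63y = 208 and 1.13x + y = 287.
Substituting y = 287 - 1.13x into the first: x(1 - 0.63·1.13) = 208 - 0.63·287.
So x* = 27.2/0.288 = 94.4, and then y* = 287 - 1.13·94.4 = 180.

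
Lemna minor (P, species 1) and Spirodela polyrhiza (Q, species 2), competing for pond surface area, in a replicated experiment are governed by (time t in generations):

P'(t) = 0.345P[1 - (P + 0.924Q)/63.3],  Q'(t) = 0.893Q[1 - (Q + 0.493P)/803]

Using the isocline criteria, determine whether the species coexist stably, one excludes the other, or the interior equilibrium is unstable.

Compare the nullcline intercepts: K1/α12 = 63.3/0.924 = 68.5 < K2 = 803; K2/α21 = 803/0.493 = 1630 > K1 = 63.3.
Since the inequalities point opposite ways, species 2 can invade but species 1 cannot.

species 2 excludes species 1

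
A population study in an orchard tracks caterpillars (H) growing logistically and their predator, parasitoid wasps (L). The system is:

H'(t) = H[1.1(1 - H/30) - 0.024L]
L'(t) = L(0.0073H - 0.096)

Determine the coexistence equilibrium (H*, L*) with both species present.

H* ≈ 13.2, L* ≈ 25.7

From dL/dt = 0 with L > 0: 0.0073H* = 0.096, so H* = 13.2.
Substitute into dH/dt = 0: 1.1(1 - 13.2/30) = 0.024L*.
The bracket is 0.562, giving L* = 0.618/0.024 = 25.7.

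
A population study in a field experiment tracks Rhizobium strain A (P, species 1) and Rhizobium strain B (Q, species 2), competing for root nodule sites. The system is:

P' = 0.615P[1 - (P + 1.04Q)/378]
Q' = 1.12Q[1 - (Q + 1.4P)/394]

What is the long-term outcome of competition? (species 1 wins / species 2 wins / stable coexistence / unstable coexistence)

unstable coexistence (outcome depends on initial conditions)

Compare the nullcline intercepts: K1/α12 = 378/1.04 = 363 < K2 = 394; K2/α21 = 394/1.4 = 281 < K1 = 378.
Since both are reversed, neither can invade when rare; the interior point is a saddle.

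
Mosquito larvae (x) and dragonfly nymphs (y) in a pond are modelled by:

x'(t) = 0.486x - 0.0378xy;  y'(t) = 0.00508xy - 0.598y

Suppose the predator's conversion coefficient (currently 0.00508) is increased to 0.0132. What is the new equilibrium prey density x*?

x* ≈ 45.3

At the interior fixed point, setting dy/dt = 0 with y > 0 fixes x* = (predator death rate)/(xy coefficient) — independent of the other coefficients.
With the change, x* = 0.598/0.0132 = 45.3; it falls from 118.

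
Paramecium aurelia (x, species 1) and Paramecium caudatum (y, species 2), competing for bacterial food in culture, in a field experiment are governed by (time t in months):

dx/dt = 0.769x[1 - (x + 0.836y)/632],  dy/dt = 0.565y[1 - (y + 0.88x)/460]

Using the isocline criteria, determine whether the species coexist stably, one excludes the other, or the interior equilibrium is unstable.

species 1 excludes species 2

Compare the nullcline intercepts: K1/α12 = 632/0.836 = 756 > K2 = 460; K2/α21 = 460/0.88 = 523 < K1 = 632.
Since the inequalities point opposite ways, species 1 can invade but species 2 cannot.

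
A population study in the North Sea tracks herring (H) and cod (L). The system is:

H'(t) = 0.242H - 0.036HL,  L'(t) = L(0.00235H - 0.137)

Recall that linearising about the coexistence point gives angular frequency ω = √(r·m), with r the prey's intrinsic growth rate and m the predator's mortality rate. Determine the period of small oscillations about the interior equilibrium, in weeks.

Here r = 0.242 and m = 0.137, so r·m = 0.0332.
ω = √0.0332 = 0.182 per week, hence T = 2π/ω ≈ 34.5 weeks.

T ≈ 34.5 weeks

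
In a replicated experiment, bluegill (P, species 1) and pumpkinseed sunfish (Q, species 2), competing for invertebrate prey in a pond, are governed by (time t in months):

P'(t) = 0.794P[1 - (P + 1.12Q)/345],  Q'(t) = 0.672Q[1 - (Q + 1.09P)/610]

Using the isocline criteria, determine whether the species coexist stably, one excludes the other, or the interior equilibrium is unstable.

Compare the nullcline intercepts: K1/α12 = 345/1.12 = 308 < K2 = 610; K2/α21 = 610/1.09 = 560 > K1 = 345.
Since the inequalities point opposite ways, species 2 can invade but species 1 cannot.

species 2 excludes species 1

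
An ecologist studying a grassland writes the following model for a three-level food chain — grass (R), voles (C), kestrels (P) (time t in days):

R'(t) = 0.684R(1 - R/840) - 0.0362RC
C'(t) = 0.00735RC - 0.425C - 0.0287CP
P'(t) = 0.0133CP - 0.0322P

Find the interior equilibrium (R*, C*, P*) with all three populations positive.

R* ≈ 732, C* ≈ 2.42, P* ≈ 173

From dP/dt = 0: 0.0133C* = 0.0322, so C* = 2.42.
From dR/dt = 0: 0.684(1 - R*/840) = 0.0362·2.42, giving R* = 840·(1 - 0.128) = 732.
From dC/dt = 0: 0.00735·732 - 0.425 = 0.0287P*, so P* = 4.96/0.0287 = 173.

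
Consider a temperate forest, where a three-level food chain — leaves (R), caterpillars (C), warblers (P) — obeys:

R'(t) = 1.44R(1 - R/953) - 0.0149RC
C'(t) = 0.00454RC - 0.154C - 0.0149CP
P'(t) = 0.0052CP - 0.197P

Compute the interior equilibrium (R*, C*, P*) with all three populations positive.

R* ≈ 579, C* ≈ 37.9, P* ≈ 166

From dP/dt = 0: 0.0052C* = 0.197, so C* = 37.9.
From dR/dt = 0: 1.44(1 - R*/953) = 0.0149·37.9, giving R* = 953·(1 - 0.392) = 579.
From dC/dt = 0: 0.00454·579 - 0.154 = 0.0149P*, so P* = 2.48/0.0149 = 166.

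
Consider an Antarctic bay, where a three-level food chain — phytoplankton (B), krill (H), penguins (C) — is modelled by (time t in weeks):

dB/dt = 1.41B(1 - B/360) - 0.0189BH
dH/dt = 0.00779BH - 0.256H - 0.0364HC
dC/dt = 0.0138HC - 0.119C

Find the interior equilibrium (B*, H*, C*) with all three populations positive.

From dC/dt = 0: 0.0138H* = 0.119, so H* = 8.62.
From dB/dt = 0: 1.41(1 - B*/360) = 0.0189·8.62, giving B* = 360·(1 - 0.116) = 318.
From dH/dt = 0: 0.00779·318 - 0.256 = 0.0364C*, so C* = 2.22/0.0364 = 61.1.

B* ≈ 318, H* ≈ 8.62, C* ≈ 61.1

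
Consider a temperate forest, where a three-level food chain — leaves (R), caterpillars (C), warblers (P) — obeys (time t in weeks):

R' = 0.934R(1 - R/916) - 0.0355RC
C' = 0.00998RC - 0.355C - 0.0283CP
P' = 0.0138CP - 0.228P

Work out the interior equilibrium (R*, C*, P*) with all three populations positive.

R* ≈ 341, C* ≈ 16.5, P* ≈ 108

From dP/dt = 0: 0.0138C* = 0.228, so C* = 16.5.
From dR/dt = 0: 0.934(1 - R*/916) = 0.0355·16.5, giving R* = 916·(1 - 0.628) = 341.
From dC/dt = 0: 0.00998·341 - 0.355 = 0.0283P*, so P* = 3.05/0.0283 = 108.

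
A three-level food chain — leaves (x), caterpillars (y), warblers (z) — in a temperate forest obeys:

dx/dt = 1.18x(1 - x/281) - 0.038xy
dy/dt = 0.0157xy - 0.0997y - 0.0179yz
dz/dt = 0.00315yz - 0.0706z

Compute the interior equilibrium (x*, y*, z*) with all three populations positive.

From dz/dt = 0: 0.00315y* = 0.0706, so y* = 22.4.
From dx/dt = 0: 1.18(1 - x*/281) = 0.038·22.4, giving x* = 281·(1 - 0.722) = 78.2.
From dy/dt = 0: 0.0157·78.2 - 0.0997 = 0.0179z*, so z* = 1.13/0.0179 = 63.

x* ≈ 78.2, y* ≈ 22.4, z* ≈ 63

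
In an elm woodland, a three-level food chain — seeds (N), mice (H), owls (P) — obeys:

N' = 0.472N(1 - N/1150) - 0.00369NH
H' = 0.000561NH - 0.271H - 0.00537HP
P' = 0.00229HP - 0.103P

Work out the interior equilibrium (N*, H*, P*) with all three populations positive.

N* ≈ 746, H* ≈ 45, P* ≈ 27.4

From dP/dt = 0: 0.00229H* = 0.103, so H* = 45.
From dN/dt = 0: 0.472(1 - N*/1150) = 0.00369·45, giving N* = 1150·(1 - 0.352) = 746.
From dH/dt = 0: 0.000561·746 - 0.271 = 0.00537P*, so P* = 0.147/0.00537 = 27.4.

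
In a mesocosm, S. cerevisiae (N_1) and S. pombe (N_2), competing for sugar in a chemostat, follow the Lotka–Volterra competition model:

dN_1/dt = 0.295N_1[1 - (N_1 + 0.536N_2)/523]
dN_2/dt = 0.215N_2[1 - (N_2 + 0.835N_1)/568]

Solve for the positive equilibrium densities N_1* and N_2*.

Setting both brackets to zero gives the nullclines N_1 + 0.536N_2 = 523 and 0.835N_1 + N_2 = 568.
Substituting N_2 = 568 - 0.835N_1 into the first: N_1(1 - 0.536·0.835) = 523 - 0.536·568.
So N_1* = 219/0.552 = 396, and then N_2* = 568 - 0.835·396 = 238.

N_1* ≈ 396, N_2* ≈ 238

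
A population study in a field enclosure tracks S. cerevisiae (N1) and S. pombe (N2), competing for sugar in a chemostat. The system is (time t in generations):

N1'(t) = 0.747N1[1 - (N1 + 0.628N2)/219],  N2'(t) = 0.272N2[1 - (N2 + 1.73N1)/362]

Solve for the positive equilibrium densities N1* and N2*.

Setting both brackets to zero gives the nullclines N1 + 0.628N2 = 219 and 1.73N1 + N2 = 362.
Substituting N2 = 362 - 1.73N1 into the first: N1(1 - 0.628·1.73) = 219 - 0.628·362.
So N1* = -8.34/-0.0864 = 96.4, and then N2* = 362 - 1.73·96.4 = 195.

N1* ≈ 96.4, N2* ≈ 195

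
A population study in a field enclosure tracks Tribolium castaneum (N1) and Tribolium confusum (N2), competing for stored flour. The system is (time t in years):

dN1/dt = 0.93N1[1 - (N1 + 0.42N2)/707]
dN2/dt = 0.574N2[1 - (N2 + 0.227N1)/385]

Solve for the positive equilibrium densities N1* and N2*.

Setting both brackets to zero gives the nullclines N1 + 0.42N2 = 707 and 0.227N1 + N2 = 385.
Substituting N2 = 385 - 0.227N1 into the first: N1(1 - 0.42·0.227) = 707 - 0.42·385.
So N1* = 545/0.905 = 603, and then N2* = 385 - 0.227·603 = 248.

N1* ≈ 603, N2* ≈ 248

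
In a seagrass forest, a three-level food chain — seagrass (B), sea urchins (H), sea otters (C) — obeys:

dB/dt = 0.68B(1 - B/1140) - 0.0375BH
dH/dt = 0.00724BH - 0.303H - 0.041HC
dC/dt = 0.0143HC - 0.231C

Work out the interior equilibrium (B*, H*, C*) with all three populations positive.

B* ≈ 124, H* ≈ 16.2, C* ≈ 14.6

From dC/dt = 0: 0.0143H* = 0.231, so H* = 16.2.
From dB/dt = 0: 0.68(1 - B*/1140) = 0.0375·16.2, giving B* = 1140·(1 - 0.891) = 124.
From dH/dt = 0: 0.00724·124 - 0.303 = 0.041C*, so C* = 0.598/0.041 = 14.6.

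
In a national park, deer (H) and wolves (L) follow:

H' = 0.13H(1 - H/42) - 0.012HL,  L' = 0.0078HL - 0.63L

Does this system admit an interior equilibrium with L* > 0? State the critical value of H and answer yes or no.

The predator equation gives dL/dt > 0 only when H > 0.63/0.0078 = 80.8.
Without the predator, H → K = 42. Since 42 < 80.8, the predator cannot invade.

Threshold H = 80.8; K < 80.8, so no, the predator goes extinct.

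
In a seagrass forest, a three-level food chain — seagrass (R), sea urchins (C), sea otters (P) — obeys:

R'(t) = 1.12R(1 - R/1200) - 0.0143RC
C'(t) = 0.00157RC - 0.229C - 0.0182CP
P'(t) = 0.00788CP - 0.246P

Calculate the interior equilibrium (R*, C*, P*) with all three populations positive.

From dP/dt = 0: 0.00788C* = 0.246, so C* = 31.2.
From dR/dt = 0: 1.12(1 - R*/1200) = 0.0143·31.2, giving R* = 1200·(1 - 0.399) = 722.
From dC/dt = 0: 0.00157·722 - 0.229 = 0.0182P*, so P* = 0.904/0.0182 = 49.7.

R* ≈ 722, C* ≈ 31.2, P* ≈ 49.7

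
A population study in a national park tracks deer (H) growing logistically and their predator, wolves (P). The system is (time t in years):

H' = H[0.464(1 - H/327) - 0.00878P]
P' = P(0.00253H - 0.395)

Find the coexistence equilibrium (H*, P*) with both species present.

From dP/dt = 0 with P > 0: 0.00253H* = 0.395, so H* = 156.
Substitute into dH/dt = 0: 0.464(1 - 156/327) = 0.00878P*.
The bracket is 0.523, giving P* = 0.242/0.00878 = 27.6.

H* ≈ 156, P* ≈ 27.6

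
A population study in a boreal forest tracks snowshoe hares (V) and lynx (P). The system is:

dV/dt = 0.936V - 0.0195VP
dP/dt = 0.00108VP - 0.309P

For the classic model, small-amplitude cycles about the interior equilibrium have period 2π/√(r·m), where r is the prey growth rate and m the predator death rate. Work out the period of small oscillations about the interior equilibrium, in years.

T ≈ 11.7 years

Here r = 0.936 and m = 0.309, so r·m = 0.289.
ω = √0.289 = 0.538 per year, hence T = 2π/ω ≈ 11.7 years.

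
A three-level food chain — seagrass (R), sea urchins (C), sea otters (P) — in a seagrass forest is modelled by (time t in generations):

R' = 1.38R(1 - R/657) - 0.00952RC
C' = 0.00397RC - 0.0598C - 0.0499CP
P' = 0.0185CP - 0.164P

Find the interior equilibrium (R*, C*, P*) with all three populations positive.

From dP/dt = 0: 0.0185C* = 0.164, so C* = 8.86.
From dR/dt = 0: 1.38(1 - R*/657) = 0.00952·8.86, giving R* = 657·(1 - 0.0612) = 617.
From dC/dt = 0: 0.00397·617 - 0.0598 = 0.0499P*, so P* = 2.39/0.0499 = 47.9.

R* ≈ 617, C* ≈ 8.86, P* ≈ 47.9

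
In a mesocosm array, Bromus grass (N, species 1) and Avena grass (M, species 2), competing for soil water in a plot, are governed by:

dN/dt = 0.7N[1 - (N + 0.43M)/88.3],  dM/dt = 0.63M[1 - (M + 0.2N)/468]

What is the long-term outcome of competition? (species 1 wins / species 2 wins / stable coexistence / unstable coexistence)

Compare the nullcline intercepts: K1/α12 = 88.3/0.43 = 205 < K2 = 468; K2/α21 = 468/0.2 = 2340 > K1 = 88.3.
Since the inequalities point opposite ways, species 2 can invade but species 1 cannot.

species 2 excludes species 1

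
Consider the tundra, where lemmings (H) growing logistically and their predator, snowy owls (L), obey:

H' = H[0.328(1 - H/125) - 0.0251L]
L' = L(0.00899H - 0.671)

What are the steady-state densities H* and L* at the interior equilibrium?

H* ≈ 74.6, L* ≈ 5.26

From dL/dt = 0 with L > 0: 0.00899H* = 0.671, so H* = 74.6.
Substitute into dH/dt = 0: 0.328(1 - 74.6/125) = 0.0251L*.
The bracket is 0.403, giving L* = 0.132/0.0251 = 5.26.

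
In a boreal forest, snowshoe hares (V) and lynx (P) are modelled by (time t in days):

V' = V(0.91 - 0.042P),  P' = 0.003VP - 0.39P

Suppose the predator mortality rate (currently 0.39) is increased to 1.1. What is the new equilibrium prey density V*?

At the interior fixed point, setting dP/dt = 0 with P > 0 fixes V* = (predator death rate)/(VP coefficient) — independent of the other coefficients.
With the change, V* = 1.1/0.003 = 367; it rises from 130.

V* ≈ 367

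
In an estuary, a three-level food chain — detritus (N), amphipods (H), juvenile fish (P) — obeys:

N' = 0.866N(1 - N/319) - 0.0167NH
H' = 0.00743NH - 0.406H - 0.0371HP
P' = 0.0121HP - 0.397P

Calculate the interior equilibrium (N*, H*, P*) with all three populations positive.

From dP/dt = 0: 0.0121H* = 0.397, so H* = 32.8.
From dN/dt = 0: 0.866(1 - N*/319) = 0.0167·32.8, giving N* = 319·(1 - 0.633) = 117.
From dH/dt = 0: 0.00743·117 - 0.406 = 0.0371P*, so P* = 0.465/0.0371 = 12.5.

N* ≈ 117, H* ≈ 32.8, P* ≈ 12.5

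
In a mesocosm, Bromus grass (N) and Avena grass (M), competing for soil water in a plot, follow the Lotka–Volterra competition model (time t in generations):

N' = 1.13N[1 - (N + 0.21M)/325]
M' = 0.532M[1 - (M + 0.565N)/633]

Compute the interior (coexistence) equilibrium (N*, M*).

N* ≈ 218, M* ≈ 510

Setting both brackets to zero gives the nullclines N + 0.21M = 325 and 0.565N + M = 633.
Substituting M = 633 - 0.565N into the first: N(1 - 0.21·0.565) = 325 - 0.21·633.
So N* = 192/0.881 = 218, and then M* = 633 - 0.565·218 = 510.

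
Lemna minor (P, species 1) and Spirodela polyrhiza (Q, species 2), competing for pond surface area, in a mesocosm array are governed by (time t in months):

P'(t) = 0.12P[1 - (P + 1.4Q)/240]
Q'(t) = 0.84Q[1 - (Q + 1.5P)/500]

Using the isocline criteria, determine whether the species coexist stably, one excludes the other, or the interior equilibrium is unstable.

species 2 excludes species 1

Compare the nullcline intercepts: K1/α12 = 240/1.4 = 171 < K2 = 500; K2/α21 = 500/1.5 = 333 > K1 = 240.
Since the inequalities point opposite ways, species 2 can invade but species 1 cannot.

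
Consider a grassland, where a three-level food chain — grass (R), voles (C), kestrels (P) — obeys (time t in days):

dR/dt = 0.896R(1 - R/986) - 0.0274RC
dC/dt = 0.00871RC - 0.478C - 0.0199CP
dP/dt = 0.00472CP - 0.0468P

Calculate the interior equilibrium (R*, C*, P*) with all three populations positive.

From dP/dt = 0: 0.00472C* = 0.0468, so C* = 9.92.
From dR/dt = 0: 0.896(1 - R*/986) = 0.0274·9.92, giving R* = 986·(1 - 0.303) = 687.
From dC/dt = 0: 0.00871·687 - 0.478 = 0.0199P*, so P* = 5.51/0.0199 = 277.

R* ≈ 687, C* ≈ 9.92, P* ≈ 277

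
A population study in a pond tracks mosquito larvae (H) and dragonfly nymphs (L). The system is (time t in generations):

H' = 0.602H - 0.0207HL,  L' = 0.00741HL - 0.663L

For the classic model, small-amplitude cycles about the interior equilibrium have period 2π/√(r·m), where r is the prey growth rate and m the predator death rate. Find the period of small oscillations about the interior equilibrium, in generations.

Here r = 0.602 and m = 0.663, so r·m = 0.399.
ω = √0.399 = 0.632 per generation, hence T = 2π/ω ≈ 9.95 generations.

T ≈ 9.95 generations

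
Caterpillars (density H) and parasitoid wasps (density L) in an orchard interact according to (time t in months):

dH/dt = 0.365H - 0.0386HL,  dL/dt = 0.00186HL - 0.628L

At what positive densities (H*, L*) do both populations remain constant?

Set dL/dt = 0 with L > 0: 0.00186H - 0.628 = 0, so H* = 0.628/0.00186 = 338.
Set dH/dt = 0 with H > 0: 0.365 - 0.0386L = 0, so L* = 0.365/0.0386 = 9.46.

H* ≈ 338, L* ≈ 9.46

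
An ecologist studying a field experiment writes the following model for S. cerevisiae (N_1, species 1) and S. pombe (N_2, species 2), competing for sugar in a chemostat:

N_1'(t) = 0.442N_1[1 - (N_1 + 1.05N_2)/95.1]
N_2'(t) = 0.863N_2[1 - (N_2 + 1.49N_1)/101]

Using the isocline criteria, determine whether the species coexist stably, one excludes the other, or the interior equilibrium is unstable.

Compare the nullcline intercepts: K1/α12 = 95.1/1.05 = 90.6 < K2 = 101; K2/α21 = 101/1.49 = 67.8 < K1 = 95.1.
Since both are reversed, neither can invade when rare; the interior point is a saddle.

unstable coexistence (outcome depends on initial conditions)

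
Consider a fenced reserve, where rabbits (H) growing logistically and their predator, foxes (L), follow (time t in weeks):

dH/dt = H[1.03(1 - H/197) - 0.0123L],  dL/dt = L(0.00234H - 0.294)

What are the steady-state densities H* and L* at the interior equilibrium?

From dL/dt = 0 with L > 0: 0.00234H* = 0.294, so H* = 126.
Substitute into dH/dt = 0: 1.03(1 - 126/197) = 0.0123L*.
The bracket is 0.362, giving L* = 0.373/0.0123 = 30.3.

H* ≈ 126, L* ≈ 30.3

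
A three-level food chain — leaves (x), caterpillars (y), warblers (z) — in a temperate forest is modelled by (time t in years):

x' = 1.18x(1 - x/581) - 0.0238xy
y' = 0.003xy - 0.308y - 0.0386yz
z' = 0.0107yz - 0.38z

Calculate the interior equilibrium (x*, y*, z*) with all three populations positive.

x* ≈ 165, y* ≈ 35.5, z* ≈ 4.83

From dz/dt = 0: 0.0107y* = 0.38, so y* = 35.5.
From dx/dt = 0: 1.18(1 - x*/581) = 0.0238·35.5, giving x* = 581·(1 - 0.716) = 165.
From dy/dt = 0: 0.003·165 - 0.308 = 0.0386z*, so z* = 0.186/0.0386 = 4.83.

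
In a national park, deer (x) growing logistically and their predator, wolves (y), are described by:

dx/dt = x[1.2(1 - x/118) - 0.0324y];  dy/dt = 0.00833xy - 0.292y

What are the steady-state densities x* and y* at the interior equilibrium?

From dy/dt = 0 with y > 0: 0.00833x* = 0.292, so x* = 35.1.
Substitute into dx/dt = 0: 1.2(1 - 35.1/118) = 0.0324y*.
The bracket is 0.703, giving y* = 0.844/0.0324 = 26.

x* ≈ 35.1, y* ≈ 26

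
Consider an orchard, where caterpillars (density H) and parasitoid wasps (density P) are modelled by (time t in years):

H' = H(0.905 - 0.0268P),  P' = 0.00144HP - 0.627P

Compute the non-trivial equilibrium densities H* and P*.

H* ≈ 435, P* ≈ 33.8

Set dP/dt = 0 with P > 0: 0.00144H - 0.627 = 0, so H* = 0.627/0.00144 = 435.
Set dH/dt = 0 with H > 0: 0.905 - 0.0268P = 0, so P* = 0.905/0.0268 = 33.8.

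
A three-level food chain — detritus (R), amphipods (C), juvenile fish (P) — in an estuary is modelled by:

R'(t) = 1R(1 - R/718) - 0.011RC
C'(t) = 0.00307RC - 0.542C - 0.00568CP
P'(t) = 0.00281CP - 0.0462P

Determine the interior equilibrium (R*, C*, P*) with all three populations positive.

R* ≈ 588, C* ≈ 16.4, P* ≈ 222

From dP/dt = 0: 0.00281C* = 0.0462, so C* = 16.4.
From dR/dt = 0: 1(1 - R*/718) = 0.011·16.4, giving R* = 718·(1 - 0.181) = 588.
From dC/dt = 0: 0.00307·588 - 0.542 = 0.00568P*, so P* = 1.26/0.00568 = 222.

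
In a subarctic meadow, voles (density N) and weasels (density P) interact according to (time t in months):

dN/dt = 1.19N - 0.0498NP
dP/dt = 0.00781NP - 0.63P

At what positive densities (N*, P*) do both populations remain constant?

N* ≈ 80.7, P* ≈ 23.9

Set dP/dt = 0 with P > 0: 0.00781N - 0.63 = 0, so N* = 0.63/0.00781 = 80.7.
Set dN/dt = 0 with N > 0: 1.19 - 0.0498P = 0, so P* = 1.19/0.0498 = 23.9.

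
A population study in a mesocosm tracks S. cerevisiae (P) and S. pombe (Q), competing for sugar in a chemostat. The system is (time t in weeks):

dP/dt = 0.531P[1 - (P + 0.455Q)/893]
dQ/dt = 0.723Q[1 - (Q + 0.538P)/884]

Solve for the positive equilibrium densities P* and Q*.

P* ≈ 650, Q* ≈ 534

Setting both brackets to zero gives the nullclines P + 0.455Q = 893 and 0.538P + Q = 884.
Substituting Q = 884 - 0.538P into the first: P(1 - 0.455·0.538) = 893 - 0.455·884.
So P* = 491/0.755 = 650, and then Q* = 884 - 0.538·650 = 534.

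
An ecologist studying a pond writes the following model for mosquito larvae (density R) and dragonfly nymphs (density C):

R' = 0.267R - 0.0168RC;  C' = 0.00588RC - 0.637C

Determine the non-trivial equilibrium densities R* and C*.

Set dC/dt = 0 with C > 0: 0.00588R - 0.637 = 0, so R* = 0.637/0.00588 = 108.
Set dR/dt = 0 with R > 0: 0.267 - 0.0168C = 0, so C* = 0.267/0.0168 = 15.9.

R* ≈ 108, C* ≈ 15.9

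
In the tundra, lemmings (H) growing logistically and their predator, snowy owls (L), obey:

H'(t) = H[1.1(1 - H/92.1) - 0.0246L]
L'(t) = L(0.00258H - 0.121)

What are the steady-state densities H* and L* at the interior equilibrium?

From dL/dt = 0 with L > 0: 0.00258H* = 0.121, so H* = 46.9.
Substitute into dH/dt = 0: 1.1(1 - 46.9/92.1) = 0.0246L*.
The bracket is 0.491, giving L* = 0.54/0.0246 = 21.9.

H* ≈ 46.9, L* ≈ 21.9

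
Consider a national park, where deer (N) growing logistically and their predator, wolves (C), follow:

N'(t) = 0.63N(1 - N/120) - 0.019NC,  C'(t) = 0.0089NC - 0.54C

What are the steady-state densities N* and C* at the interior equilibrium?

N* ≈ 60.7, C* ≈ 16.4

From dC/dt = 0 with C > 0: 0.0089N* = 0.54, so N* = 60.7.
Substitute into dN/dt = 0: 0.63(1 - 60.7/120) = 0.019C*.
The bracket is 0.494, giving C* = 0.311/0.019 = 16.4.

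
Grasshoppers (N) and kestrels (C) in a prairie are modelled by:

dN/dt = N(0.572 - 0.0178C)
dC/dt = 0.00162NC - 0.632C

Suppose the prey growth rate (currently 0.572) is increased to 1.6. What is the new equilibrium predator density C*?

C* ≈ 89.9

At the interior fixed point, setting dN/dt = 0 with N > 0 fixes C* = (prey growth rate)/(NC coefficient) — independent of the other coefficients.
With the change, C* = 1.6/0.0178 = 89.9; it rises from 32.1.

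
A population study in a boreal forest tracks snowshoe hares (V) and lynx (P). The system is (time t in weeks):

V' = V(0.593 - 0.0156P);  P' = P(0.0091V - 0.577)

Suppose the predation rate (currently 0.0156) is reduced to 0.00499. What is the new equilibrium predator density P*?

At the interior fixed point, setting dV/dt = 0 with V > 0 fixes P* = (prey growth rate)/(VP coefficient) — independent of the other coefficients.
With the change, P* = 0.593/0.00499 = 119; it rises from 38.

P* ≈ 119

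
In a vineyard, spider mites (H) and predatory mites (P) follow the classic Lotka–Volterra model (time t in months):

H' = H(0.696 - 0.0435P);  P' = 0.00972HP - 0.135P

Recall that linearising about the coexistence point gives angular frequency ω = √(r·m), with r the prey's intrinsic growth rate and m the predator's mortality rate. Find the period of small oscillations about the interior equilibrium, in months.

Here r = 0.696 and m = 0.135, so r·m = 0.094.
ω = √0.094 = 0.307 per month, hence T = 2π/ω ≈ 20.5 months.

T ≈ 20.5 months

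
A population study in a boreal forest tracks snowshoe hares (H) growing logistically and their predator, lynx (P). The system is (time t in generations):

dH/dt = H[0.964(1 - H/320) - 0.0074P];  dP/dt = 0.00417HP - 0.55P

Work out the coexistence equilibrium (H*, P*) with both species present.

H* ≈ 132, P* ≈ 76.6

From dP/dt = 0 with P > 0: 0.00417H* = 0.55, so H* = 132.
Substitute into dH/dt = 0: 0.964(1 - 132/320) = 0.0074P*.
The bracket is 0.588, giving P* = 0.567/0.0074 = 76.6.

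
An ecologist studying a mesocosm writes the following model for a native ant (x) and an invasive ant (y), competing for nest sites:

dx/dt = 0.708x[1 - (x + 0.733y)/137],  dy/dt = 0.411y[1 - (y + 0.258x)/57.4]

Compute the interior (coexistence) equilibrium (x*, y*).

x* ≈ 117, y* ≈ 27.2

Setting both brackets to zero gives the nullclines x + 0.733y = 137 and 0.258x + y = 57.4.
Substituting y = 57.4 - 0.258x into the first: x(1 - 0.733·0.258) = 137 - 0.733·57.4.
So x* = 94.9/0.811 = 117, and then y* = 57.4 - 0.258·117 = 27.2.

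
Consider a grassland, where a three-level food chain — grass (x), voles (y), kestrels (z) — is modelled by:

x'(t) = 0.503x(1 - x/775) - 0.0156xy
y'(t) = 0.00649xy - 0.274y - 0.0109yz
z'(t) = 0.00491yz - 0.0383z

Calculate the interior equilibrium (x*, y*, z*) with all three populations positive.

x* ≈ 588, y* ≈ 7.8, z* ≈ 325

From dz/dt = 0: 0.00491y* = 0.0383, so y* = 7.8.
From dx/dt = 0: 0.503(1 - x*/775) = 0.0156·7.8, giving x* = 775·(1 - 0.242) = 588.
From dy/dt = 0: 0.00649·588 - 0.274 = 0.0109z*, so z* = 3.54/0.0109 = 325.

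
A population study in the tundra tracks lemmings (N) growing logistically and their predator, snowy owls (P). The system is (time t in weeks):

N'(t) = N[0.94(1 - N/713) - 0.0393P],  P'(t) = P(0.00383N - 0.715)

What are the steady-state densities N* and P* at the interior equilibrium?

N* ≈ 187, P* ≈ 17.7

From dP/dt = 0 with P > 0: 0.00383N* = 0.715, so N* = 187.
Substitute into dN/dt = 0: 0.94(1 - 187/713) = 0.0393P*.
The bracket is 0.738, giving P* = 0.694/0.0393 = 17.7.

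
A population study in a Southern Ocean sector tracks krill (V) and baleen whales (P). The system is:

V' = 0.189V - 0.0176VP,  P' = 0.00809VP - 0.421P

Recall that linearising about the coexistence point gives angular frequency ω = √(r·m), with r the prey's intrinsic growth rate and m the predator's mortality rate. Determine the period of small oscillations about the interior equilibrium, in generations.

Here r = 0.189 and m = 0.421, so r·m = 0.0796.
ω = √0.0796 = 0.282 per generation, hence T = 2π/ω ≈ 22.3 generations.

T ≈ 22.3 generations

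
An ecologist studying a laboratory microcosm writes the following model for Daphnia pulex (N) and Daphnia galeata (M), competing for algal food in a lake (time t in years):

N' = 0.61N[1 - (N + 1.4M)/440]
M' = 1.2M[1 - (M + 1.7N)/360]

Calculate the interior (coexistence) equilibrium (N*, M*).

N* ≈ 46.4, M* ≈ 281

Setting both brackets to zero gives the nullclines N + 1.4M = 440 and 1.7N + M = 360.
Substituting M = 360 - 1.7N into the first: N(1 - 1.4·1.7) = 440 - 1.4·360.
So N* = -64/-1.38 = 46.4, and then M* = 360 - 1.7·46.4 = 281.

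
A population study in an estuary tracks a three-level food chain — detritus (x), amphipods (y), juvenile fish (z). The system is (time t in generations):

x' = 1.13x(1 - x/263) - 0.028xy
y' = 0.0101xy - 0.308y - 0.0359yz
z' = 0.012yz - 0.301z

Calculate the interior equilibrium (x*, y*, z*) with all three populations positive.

From dz/dt = 0: 0.012y* = 0.301, so y* = 25.1.
From dx/dt = 0: 1.13(1 - x*/263) = 0.028·25.1, giving x* = 263·(1 - 0.622) = 99.5.
From dy/dt = 0: 0.0101·99.5 - 0.308 = 0.0359z*, so z* = 0.697/0.0359 = 19.4.

x* ≈ 99.5, y* ≈ 25.1, z* ≈ 19.4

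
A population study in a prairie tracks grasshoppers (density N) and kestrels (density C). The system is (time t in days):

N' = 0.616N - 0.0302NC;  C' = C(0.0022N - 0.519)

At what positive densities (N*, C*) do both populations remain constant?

Set dC/dt = 0 with C > 0: 0.0022N - 0.519 = 0, so N* = 0.519/0.0022 = 236.
Set dN/dt = 0 with N > 0: 0.616 - 0.0302C = 0, so C* = 0.616/0.0302 = 20.4.

N* ≈ 236, C* ≈ 20.4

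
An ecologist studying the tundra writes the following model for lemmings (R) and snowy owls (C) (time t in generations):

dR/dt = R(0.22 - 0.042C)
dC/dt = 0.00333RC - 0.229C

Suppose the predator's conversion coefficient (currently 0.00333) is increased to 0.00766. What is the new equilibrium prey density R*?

At the interior fixed point, setting dC/dt = 0 with C > 0 fixes R* = (predator death rate)/(RC coefficient) — independent of the other coefficients.
With the change, R* = 0.229/0.00766 = 29.9; it falls from 68.8.

R* ≈ 29.9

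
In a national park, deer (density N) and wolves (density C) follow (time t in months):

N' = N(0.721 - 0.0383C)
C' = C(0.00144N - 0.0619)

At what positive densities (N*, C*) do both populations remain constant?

N* ≈ 43, C* ≈ 18.8

Set dC/dt = 0 with C > 0: 0.00144N - 0.0619 = 0, so N* = 0.0619/0.00144 = 43.
Set dN/dt = 0 with N > 0: 0.721 - 0.0383C = 0, so C* = 0.721/0.0383 = 18.8.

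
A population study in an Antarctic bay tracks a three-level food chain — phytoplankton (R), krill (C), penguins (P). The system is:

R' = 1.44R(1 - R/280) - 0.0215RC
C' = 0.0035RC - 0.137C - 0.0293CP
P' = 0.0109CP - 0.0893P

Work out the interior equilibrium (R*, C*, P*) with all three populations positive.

From dP/dt = 0: 0.0109C* = 0.0893, so C* = 8.19.
From dR/dt = 0: 1.44(1 - R*/280) = 0.0215·8.19, giving R* = 280·(1 - 0.122) = 246.
From dC/dt = 0: 0.0035·246 - 0.137 = 0.0293P*, so P* = 0.723/0.0293 = 24.7.

R* ≈ 246, C* ≈ 8.19, P* ≈ 24.7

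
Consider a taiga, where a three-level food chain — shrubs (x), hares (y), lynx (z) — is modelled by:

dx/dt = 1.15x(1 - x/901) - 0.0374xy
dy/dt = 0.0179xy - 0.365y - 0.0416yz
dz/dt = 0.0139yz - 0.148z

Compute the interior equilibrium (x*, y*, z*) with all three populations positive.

x* ≈ 589, y* ≈ 10.6, z* ≈ 245

From dz/dt = 0: 0.0139y* = 0.148, so y* = 10.6.
From dx/dt = 0: 1.15(1 - x*/901) = 0.0374·10.6, giving x* = 901·(1 - 0.346) = 589.
From dy/dt = 0: 0.0179·589 - 0.365 = 0.0416z*, so z* = 10.2/0.0416 = 245.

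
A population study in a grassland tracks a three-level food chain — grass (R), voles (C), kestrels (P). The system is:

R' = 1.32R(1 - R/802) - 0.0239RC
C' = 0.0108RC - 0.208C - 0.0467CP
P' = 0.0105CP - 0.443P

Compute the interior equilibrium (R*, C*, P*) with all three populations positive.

From dP/dt = 0: 0.0105C* = 0.443, so C* = 42.2.
From dR/dt = 0: 1.32(1 - R*/802) = 0.0239·42.2, giving R* = 802·(1 - 0.764) = 189.
From dC/dt = 0: 0.0108·189 - 0.208 = 0.0467P*, so P* = 1.84/0.0467 = 39.3.

R* ≈ 189, C* ≈ 42.2, P* ≈ 39.3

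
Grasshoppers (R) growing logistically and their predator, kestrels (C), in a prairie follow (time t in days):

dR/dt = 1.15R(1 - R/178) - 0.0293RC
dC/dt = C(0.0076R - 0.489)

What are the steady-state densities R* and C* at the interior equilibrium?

From dC/dt = 0 with C > 0: 0.0076R* = 0.489, so R* = 64.3.
Substitute into dR/dt = 0: 1.15(1 - 64.3/178) = 0.0293C*.
The bracket is 0.639, giving C* = 0.734/0.0293 = 25.1.

R* ≈ 64.3, C* ≈ 25.1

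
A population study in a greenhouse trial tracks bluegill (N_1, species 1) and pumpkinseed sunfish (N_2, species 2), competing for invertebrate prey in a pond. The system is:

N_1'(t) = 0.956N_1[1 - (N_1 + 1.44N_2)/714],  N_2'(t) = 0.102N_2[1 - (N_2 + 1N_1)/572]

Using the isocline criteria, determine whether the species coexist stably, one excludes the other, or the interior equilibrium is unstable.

Compare the nullcline intercepts: K1/α12 = 714/1.44 = 496 < K2 = 572; K2/α21 = 572/1 = 572 < K1 = 714.
Since both are reversed, neither can invade when rare; the interior point is a saddle.

unstable coexistence (outcome depends on initial conditions)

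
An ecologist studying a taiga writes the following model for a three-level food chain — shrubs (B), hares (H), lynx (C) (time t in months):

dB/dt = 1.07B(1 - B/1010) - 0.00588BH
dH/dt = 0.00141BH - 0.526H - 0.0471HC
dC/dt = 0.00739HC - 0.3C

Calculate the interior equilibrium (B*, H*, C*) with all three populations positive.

From dC/dt = 0: 0.00739H* = 0.3, so H* = 40.6.
From dB/dt = 0: 1.07(1 - B*/1010) = 0.00588·40.6, giving B* = 1010·(1 - 0.223) = 785.
From dH/dt = 0: 0.00141·785 - 0.526 = 0.0471C*, so C* = 0.58/0.0471 = 12.3.

B* ≈ 785, H* ≈ 40.6, C* ≈ 12.3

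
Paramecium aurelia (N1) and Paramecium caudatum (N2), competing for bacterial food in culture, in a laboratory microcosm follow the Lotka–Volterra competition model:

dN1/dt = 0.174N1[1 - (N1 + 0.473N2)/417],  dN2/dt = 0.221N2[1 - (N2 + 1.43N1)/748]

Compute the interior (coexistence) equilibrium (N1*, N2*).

Setting both brackets to zero gives the nullclines N1 + 0.473N2 = 417 and 1.43N1 + N2 = 748.
Substituting N2 = 748 - 1.43N1 into the first: N1(1 - 0.473·1.43) = 417 - 0.473·748.
So N1* = 63.2/0.324 = 195, and then N2* = 748 - 1.43·195 = 469.

N1* ≈ 195, N2* ≈ 469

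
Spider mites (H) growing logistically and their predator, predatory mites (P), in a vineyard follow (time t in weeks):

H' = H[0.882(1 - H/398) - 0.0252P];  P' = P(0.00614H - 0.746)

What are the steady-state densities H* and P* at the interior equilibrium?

H* ≈ 121, P* ≈ 24.3

From dP/dt = 0 with P > 0: 0.00614H* = 0.746, so H* = 121.
Substitute into dH/dt = 0: 0.882(1 - 121/398) = 0.0252P*.
The bracket is 0.695, giving P* = 0.613/0.0252 = 24.3.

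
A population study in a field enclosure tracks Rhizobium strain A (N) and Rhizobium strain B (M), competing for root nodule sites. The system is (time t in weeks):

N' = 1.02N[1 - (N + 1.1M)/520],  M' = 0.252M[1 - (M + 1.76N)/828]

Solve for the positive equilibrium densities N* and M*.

Setting both brackets to zero gives the nullclines N + 1.1M = 520 and 1.76N + M = 828.
Substituting M = 828 - 1.76N into the first: N(1 - 1.1·1.76) = 520 - 1.1·828.
So N* = -391/-0.936 = 418, and then M* = 828 - 1.76·418 = 93.2.

N* ≈ 418, M* ≈ 93.2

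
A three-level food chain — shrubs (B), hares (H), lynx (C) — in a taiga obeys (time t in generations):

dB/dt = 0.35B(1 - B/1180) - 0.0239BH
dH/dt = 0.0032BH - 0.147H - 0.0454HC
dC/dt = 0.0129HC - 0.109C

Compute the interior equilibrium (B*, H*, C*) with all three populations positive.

B* ≈ 499, H* ≈ 8.45, C* ≈ 31.9

From dC/dt = 0: 0.0129H* = 0.109, so H* = 8.45.
From dB/dt = 0: 0.35(1 - B*/1180) = 0.0239·8.45, giving B* = 1180·(1 - 0.577) = 499.
From dH/dt = 0: 0.0032·499 - 0.147 = 0.0454C*, so C* = 1.45/0.0454 = 31.9.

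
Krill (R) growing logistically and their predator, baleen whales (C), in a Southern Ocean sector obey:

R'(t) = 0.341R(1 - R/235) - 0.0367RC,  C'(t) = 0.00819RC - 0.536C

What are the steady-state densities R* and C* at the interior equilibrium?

R* ≈ 65.4, C* ≈ 6.7

From dC/dt = 0 with C > 0: 0.00819R* = 0.536, so R* = 65.4.
Substitute into dR/dt = 0: 0.341(1 - 65.4/235) = 0.0367C*.
The bracket is 0.722, giving C* = 0.246/0.0367 = 6.7.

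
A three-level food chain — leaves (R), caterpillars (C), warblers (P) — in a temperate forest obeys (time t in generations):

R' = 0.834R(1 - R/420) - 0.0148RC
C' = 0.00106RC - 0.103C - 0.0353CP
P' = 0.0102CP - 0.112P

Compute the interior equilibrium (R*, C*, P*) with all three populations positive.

R* ≈ 338, C* ≈ 11, P* ≈ 7.24

From dP/dt = 0: 0.0102C* = 0.112, so C* = 11.
From dR/dt = 0: 0.834(1 - R*/420) = 0.0148·11, giving R* = 420·(1 - 0.195) = 338.
From dC/dt = 0: 0.00106·338 - 0.103 = 0.0353P*, so P* = 0.255/0.0353 = 7.24.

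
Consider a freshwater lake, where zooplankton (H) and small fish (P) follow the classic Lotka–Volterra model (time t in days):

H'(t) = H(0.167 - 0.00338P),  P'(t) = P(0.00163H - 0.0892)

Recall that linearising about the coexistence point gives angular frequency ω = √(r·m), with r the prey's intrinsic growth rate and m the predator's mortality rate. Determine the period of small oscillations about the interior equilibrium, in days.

T ≈ 51.5 days

Here r = 0.167 and m = 0.0892, so r·m = 0.0149.
ω = √0.0149 = 0.122 per day, hence T = 2π/ω ≈ 51.5 days.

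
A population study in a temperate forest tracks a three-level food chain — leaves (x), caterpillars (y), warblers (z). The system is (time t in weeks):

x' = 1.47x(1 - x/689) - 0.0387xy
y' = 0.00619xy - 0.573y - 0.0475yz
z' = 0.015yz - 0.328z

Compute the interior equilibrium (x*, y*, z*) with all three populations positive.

From dz/dt = 0: 0.015y* = 0.328, so y* = 21.9.
From dx/dt = 0: 1.47(1 - x*/689) = 0.0387·21.9, giving x* = 689·(1 - 0.576) = 292.
From dy/dt = 0: 0.00619·292 - 0.573 = 0.0475z*, so z* = 1.24/0.0475 = 26.

x* ≈ 292, y* ≈ 21.9, z* ≈ 26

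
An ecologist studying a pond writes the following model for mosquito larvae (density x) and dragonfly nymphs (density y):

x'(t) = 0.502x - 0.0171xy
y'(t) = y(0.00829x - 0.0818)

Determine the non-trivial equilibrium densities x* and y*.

Set dy/dt = 0 with y > 0: 0.00829x - 0.0818 = 0, so x* = 0.0818/0.00829 = 9.87.
Set dx/dt = 0 with x > 0: 0.502 - 0.0171y = 0, so y* = 0.502/0.0171 = 29.4.

x* ≈ 9.87, y* ≈ 29.4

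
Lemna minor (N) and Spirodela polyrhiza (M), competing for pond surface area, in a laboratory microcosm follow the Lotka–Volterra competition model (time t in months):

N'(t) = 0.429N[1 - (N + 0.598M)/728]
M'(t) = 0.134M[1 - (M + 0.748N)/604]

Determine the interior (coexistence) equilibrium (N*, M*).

Setting both brackets to zero gives the nullclines N + 0.598M = 728 and 0.748N + M = 604.
Substituting M = 604 - 0.748N into the first: N(1 - 0.598·0.748) = 728 - 0.598·604.
So N* = 367/0.553 = 664, and then M* = 604 - 0.748·664 = 108.

N* ≈ 664, M* ≈ 108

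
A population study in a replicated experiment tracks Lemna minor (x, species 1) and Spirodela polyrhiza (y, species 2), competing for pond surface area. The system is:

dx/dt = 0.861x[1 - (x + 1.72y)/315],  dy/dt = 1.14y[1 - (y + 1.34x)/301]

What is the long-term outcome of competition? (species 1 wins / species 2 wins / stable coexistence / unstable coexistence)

Compare the nullcline intercepts: K1/α12 = 315/1.72 = 183 < K2 = 301; K2/α21 = 301/1.34 = 225 < K1 = 315.
Since both are reversed, neither can invade when rare; the interior point is a saddle.

unstable coexistence (outcome depends on initial conditions)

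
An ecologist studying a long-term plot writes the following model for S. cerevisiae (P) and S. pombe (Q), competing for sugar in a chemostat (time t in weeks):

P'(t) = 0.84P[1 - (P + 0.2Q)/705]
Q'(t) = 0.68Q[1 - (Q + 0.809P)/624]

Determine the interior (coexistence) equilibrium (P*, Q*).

P* ≈ 692, Q* ≈ 64

Setting both brackets to zero gives the nullclines P + 0.2Q = 705 and 0.809P + Q = 624.
Substituting Q = 624 - 0.809P into the first: P(1 - 0.2·0.809) = 705 - 0.2·624.
So P* = 580/0.838 = 692, and then Q* = 624 - 0.809·692 = 64.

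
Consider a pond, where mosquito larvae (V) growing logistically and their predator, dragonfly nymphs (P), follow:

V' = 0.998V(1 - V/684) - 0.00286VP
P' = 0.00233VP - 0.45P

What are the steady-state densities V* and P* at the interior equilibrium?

From dP/dt = 0 with P > 0: 0.00233V* = 0.45, so V* = 193.
Substitute into dV/dt = 0: 0.998(1 - 193/684) = 0.00286P*.
The bracket is 0.718, giving P* = 0.716/0.00286 = 250.

V* ≈ 193, P* ≈ 250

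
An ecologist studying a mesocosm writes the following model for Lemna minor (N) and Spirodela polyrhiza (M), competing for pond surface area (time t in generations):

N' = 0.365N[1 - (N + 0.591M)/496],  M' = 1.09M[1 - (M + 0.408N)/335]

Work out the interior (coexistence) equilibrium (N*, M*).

N* ≈ 393, M* ≈ 175

Setting both brackets to zero gives the nullclines N + 0.591M = 496 and 0.408N + M = 335.
Substituting M = 335 - 0.408N into the first: N(1 - 0.591·0.408) = 496 - 0.591·335.
So N* = 298/0.759 = 393, and then M* = 335 - 0.408·393 = 175.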